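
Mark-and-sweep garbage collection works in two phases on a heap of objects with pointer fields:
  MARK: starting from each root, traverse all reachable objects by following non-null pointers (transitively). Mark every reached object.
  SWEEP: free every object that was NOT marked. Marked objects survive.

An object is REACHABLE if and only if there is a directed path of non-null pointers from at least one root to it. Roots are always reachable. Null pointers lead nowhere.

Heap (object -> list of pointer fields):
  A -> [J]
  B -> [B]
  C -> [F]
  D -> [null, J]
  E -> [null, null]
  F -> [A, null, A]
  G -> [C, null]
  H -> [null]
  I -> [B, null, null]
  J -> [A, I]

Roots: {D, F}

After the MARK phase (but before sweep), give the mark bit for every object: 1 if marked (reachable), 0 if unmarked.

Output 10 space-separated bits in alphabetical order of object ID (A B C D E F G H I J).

Roots: D F
Mark D: refs=null J, marked=D
Mark F: refs=A null A, marked=D F
Mark J: refs=A I, marked=D F J
Mark A: refs=J, marked=A D F J
Mark I: refs=B null null, marked=A D F I J
Mark B: refs=B, marked=A B D F I J
Unmarked (collected): C E G H

Answer: 1 1 0 1 0 1 0 0 1 1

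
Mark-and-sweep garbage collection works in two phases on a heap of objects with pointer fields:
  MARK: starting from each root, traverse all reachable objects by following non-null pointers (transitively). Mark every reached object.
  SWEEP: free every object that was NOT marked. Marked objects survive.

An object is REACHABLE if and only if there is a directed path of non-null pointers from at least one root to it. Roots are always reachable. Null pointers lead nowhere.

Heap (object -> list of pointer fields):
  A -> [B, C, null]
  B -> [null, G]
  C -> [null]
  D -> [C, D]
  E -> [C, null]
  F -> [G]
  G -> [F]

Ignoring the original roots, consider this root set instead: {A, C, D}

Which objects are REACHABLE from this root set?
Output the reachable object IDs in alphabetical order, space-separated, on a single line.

Roots: A C D
Mark A: refs=B C null, marked=A
Mark C: refs=null, marked=A C
Mark D: refs=C D, marked=A C D
Mark B: refs=null G, marked=A B C D
Mark G: refs=F, marked=A B C D G
Mark F: refs=G, marked=A B C D F G
Unmarked (collected): E

Answer: A B C D F G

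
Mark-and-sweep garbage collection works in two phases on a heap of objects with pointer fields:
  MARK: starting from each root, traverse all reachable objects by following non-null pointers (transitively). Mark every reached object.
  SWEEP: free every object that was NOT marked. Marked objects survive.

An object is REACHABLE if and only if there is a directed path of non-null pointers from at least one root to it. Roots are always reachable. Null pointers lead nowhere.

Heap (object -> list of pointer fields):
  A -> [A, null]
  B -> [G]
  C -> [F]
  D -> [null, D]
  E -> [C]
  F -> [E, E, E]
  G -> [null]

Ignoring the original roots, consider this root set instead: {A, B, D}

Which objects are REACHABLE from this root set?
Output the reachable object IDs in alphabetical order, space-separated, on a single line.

Roots: A B D
Mark A: refs=A null, marked=A
Mark B: refs=G, marked=A B
Mark D: refs=null D, marked=A B D
Mark G: refs=null, marked=A B D G
Unmarked (collected): C E F

Answer: A B D G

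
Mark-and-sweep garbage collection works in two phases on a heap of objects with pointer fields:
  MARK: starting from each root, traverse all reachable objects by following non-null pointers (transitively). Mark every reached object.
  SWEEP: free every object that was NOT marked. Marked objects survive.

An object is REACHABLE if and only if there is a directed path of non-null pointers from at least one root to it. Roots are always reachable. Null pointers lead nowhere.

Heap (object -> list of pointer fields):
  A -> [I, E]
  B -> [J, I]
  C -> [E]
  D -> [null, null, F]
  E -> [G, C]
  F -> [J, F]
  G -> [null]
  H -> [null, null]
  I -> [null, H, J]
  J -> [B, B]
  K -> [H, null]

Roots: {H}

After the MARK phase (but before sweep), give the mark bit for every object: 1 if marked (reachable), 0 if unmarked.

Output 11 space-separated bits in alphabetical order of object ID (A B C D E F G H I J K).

Roots: H
Mark H: refs=null null, marked=H
Unmarked (collected): A B C D E F G I J K

Answer: 0 0 0 0 0 0 0 1 0 0 0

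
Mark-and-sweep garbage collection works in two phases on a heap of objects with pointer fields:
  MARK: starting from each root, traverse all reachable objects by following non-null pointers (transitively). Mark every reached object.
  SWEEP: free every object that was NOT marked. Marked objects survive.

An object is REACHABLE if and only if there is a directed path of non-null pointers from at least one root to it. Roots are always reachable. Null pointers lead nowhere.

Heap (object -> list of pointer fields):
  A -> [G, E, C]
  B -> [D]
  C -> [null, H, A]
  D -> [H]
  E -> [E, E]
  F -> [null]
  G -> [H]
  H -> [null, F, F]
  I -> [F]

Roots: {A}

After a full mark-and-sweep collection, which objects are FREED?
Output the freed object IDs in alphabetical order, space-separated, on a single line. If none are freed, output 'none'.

Roots: A
Mark A: refs=G E C, marked=A
Mark G: refs=H, marked=A G
Mark E: refs=E E, marked=A E G
Mark C: refs=null H A, marked=A C E G
Mark H: refs=null F F, marked=A C E G H
Mark F: refs=null, marked=A C E F G H
Unmarked (collected): B D I

Answer: B D I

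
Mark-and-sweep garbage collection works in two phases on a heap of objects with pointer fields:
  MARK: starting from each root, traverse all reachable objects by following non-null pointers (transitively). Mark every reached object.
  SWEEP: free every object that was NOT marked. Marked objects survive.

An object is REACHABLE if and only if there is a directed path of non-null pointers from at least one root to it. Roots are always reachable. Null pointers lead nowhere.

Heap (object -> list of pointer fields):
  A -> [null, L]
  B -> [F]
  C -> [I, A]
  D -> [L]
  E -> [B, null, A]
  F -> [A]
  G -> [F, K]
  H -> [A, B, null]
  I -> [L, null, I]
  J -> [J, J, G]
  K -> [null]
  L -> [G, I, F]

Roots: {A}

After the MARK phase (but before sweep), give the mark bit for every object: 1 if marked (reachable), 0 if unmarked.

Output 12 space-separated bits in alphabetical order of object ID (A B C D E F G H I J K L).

Answer: 1 0 0 0 0 1 1 0 1 0 1 1

Derivation:
Roots: A
Mark A: refs=null L, marked=A
Mark L: refs=G I F, marked=A L
Mark G: refs=F K, marked=A G L
Mark I: refs=L null I, marked=A G I L
Mark F: refs=A, marked=A F G I L
Mark K: refs=null, marked=A F G I K L
Unmarked (collected): B C D E H J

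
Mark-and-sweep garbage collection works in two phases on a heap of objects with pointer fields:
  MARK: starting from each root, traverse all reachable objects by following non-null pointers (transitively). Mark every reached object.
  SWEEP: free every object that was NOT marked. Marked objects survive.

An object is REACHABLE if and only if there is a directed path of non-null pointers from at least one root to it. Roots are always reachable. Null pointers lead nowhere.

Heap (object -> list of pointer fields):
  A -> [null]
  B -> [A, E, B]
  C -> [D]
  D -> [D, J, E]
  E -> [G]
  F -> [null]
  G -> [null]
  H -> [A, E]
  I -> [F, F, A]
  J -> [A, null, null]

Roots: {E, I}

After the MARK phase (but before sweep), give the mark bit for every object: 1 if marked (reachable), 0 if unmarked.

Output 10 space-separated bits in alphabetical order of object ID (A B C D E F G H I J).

Answer: 1 0 0 0 1 1 1 0 1 0

Derivation:
Roots: E I
Mark E: refs=G, marked=E
Mark I: refs=F F A, marked=E I
Mark G: refs=null, marked=E G I
Mark F: refs=null, marked=E F G I
Mark A: refs=null, marked=A E F G I
Unmarked (collected): B C D H J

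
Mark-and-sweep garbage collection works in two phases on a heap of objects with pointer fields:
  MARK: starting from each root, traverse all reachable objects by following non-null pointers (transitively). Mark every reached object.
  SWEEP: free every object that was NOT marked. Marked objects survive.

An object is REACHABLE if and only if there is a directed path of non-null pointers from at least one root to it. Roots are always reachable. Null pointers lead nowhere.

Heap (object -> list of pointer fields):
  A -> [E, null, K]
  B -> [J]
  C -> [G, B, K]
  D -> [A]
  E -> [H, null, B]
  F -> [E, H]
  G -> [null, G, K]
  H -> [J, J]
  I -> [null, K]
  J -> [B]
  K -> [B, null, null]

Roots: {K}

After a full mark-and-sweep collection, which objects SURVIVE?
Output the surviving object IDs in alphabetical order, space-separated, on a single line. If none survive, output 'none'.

Answer: B J K

Derivation:
Roots: K
Mark K: refs=B null null, marked=K
Mark B: refs=J, marked=B K
Mark J: refs=B, marked=B J K
Unmarked (collected): A C D E F G H I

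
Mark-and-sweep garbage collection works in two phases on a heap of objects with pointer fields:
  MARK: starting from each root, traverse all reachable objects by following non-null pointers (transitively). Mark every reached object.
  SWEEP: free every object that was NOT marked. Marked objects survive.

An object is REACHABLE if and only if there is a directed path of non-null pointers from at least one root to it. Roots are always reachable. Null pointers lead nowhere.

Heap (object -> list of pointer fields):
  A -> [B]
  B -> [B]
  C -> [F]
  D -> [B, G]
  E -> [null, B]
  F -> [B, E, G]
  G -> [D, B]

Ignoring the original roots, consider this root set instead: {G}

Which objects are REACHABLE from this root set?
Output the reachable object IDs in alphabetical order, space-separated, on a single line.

Roots: G
Mark G: refs=D B, marked=G
Mark D: refs=B G, marked=D G
Mark B: refs=B, marked=B D G
Unmarked (collected): A C E F

Answer: B D G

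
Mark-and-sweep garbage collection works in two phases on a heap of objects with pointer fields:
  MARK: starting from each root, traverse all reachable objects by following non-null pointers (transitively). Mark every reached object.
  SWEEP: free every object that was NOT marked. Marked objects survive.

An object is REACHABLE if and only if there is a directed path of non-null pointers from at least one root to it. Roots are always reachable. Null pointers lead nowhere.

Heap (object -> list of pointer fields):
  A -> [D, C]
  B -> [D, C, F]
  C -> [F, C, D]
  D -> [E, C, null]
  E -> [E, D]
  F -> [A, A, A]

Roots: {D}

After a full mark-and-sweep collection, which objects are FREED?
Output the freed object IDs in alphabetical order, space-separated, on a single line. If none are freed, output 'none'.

Roots: D
Mark D: refs=E C null, marked=D
Mark E: refs=E D, marked=D E
Mark C: refs=F C D, marked=C D E
Mark F: refs=A A A, marked=C D E F
Mark A: refs=D C, marked=A C D E F
Unmarked (collected): B

Answer: B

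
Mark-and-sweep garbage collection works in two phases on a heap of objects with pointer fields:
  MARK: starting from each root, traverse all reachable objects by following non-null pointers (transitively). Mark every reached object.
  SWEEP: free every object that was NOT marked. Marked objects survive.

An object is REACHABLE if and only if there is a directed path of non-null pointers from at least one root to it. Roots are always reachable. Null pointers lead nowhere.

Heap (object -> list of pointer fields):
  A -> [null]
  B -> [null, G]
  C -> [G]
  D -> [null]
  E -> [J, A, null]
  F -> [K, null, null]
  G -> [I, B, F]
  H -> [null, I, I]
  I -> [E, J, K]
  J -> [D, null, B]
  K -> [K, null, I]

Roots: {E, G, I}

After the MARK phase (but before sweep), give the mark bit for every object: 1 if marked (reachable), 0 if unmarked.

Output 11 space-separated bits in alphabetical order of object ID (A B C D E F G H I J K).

Answer: 1 1 0 1 1 1 1 0 1 1 1

Derivation:
Roots: E G I
Mark E: refs=J A null, marked=E
Mark G: refs=I B F, marked=E G
Mark I: refs=E J K, marked=E G I
Mark J: refs=D null B, marked=E G I J
Mark A: refs=null, marked=A E G I J
Mark B: refs=null G, marked=A B E G I J
Mark F: refs=K null null, marked=A B E F G I J
Mark K: refs=K null I, marked=A B E F G I J K
Mark D: refs=null, marked=A B D E F G I J K
Unmarked (collected): C H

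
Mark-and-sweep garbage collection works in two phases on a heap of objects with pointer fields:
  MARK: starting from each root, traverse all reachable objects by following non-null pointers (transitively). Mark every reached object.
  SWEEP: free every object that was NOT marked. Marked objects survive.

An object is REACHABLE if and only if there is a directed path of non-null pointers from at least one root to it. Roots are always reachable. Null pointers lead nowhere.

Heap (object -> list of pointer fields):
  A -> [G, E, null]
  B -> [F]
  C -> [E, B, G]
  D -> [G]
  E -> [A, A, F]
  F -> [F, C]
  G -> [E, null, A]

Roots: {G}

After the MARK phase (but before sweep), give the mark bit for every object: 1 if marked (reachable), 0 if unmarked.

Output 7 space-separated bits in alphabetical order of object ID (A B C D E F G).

Answer: 1 1 1 0 1 1 1

Derivation:
Roots: G
Mark G: refs=E null A, marked=G
Mark E: refs=A A F, marked=E G
Mark A: refs=G E null, marked=A E G
Mark F: refs=F C, marked=A E F G
Mark C: refs=E B G, marked=A C E F G
Mark B: refs=F, marked=A B C E F G
Unmarked (collected): D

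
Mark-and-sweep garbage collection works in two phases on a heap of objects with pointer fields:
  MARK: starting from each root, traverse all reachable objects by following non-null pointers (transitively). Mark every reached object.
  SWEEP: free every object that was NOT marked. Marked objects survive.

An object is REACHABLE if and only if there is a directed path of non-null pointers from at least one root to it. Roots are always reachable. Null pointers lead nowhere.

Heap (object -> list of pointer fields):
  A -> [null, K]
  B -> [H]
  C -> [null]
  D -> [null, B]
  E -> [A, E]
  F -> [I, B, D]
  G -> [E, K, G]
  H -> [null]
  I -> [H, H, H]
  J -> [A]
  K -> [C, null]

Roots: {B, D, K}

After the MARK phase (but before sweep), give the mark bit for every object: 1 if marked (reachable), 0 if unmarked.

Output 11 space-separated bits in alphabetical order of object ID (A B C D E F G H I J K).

Answer: 0 1 1 1 0 0 0 1 0 0 1

Derivation:
Roots: B D K
Mark B: refs=H, marked=B
Mark D: refs=null B, marked=B D
Mark K: refs=C null, marked=B D K
Mark H: refs=null, marked=B D H K
Mark C: refs=null, marked=B C D H K
Unmarked (collected): A E F G I J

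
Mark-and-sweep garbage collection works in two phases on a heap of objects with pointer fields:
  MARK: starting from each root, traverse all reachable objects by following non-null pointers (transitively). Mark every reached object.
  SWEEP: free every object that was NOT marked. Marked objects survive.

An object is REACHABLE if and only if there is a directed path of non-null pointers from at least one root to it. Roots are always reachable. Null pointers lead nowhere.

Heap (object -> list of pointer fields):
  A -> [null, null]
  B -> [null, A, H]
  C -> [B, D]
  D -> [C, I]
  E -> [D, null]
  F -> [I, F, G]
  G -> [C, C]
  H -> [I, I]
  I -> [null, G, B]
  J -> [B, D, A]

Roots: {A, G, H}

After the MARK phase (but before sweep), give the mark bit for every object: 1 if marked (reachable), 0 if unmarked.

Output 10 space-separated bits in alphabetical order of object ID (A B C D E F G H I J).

Answer: 1 1 1 1 0 0 1 1 1 0

Derivation:
Roots: A G H
Mark A: refs=null null, marked=A
Mark G: refs=C C, marked=A G
Mark H: refs=I I, marked=A G H
Mark C: refs=B D, marked=A C G H
Mark I: refs=null G B, marked=A C G H I
Mark B: refs=null A H, marked=A B C G H I
Mark D: refs=C I, marked=A B C D G H I
Unmarked (collected): E F J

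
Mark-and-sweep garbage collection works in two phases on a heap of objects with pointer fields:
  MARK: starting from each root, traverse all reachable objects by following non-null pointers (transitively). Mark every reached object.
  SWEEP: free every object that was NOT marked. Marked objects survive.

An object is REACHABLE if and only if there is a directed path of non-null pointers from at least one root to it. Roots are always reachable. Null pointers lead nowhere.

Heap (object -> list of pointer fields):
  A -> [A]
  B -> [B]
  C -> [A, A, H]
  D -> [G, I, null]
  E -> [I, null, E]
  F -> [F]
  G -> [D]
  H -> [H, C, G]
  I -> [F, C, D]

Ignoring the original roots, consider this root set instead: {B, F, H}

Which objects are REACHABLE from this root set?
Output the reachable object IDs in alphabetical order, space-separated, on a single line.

Roots: B F H
Mark B: refs=B, marked=B
Mark F: refs=F, marked=B F
Mark H: refs=H C G, marked=B F H
Mark C: refs=A A H, marked=B C F H
Mark G: refs=D, marked=B C F G H
Mark A: refs=A, marked=A B C F G H
Mark D: refs=G I null, marked=A B C D F G H
Mark I: refs=F C D, marked=A B C D F G H I
Unmarked (collected): E

Answer: A B C D F G H I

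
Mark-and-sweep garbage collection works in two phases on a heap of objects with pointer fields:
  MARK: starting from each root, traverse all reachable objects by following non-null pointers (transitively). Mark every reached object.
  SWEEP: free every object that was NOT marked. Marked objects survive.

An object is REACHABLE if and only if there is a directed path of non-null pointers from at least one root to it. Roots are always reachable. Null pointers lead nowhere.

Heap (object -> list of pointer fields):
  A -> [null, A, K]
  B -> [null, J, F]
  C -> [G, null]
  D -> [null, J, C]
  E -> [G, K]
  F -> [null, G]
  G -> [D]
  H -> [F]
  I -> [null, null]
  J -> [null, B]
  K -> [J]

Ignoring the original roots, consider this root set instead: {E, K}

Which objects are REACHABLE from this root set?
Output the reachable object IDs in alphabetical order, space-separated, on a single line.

Answer: B C D E F G J K

Derivation:
Roots: E K
Mark E: refs=G K, marked=E
Mark K: refs=J, marked=E K
Mark G: refs=D, marked=E G K
Mark J: refs=null B, marked=E G J K
Mark D: refs=null J C, marked=D E G J K
Mark B: refs=null J F, marked=B D E G J K
Mark C: refs=G null, marked=B C D E G J K
Mark F: refs=null G, marked=B C D E F G J K
Unmarked (collected): A H I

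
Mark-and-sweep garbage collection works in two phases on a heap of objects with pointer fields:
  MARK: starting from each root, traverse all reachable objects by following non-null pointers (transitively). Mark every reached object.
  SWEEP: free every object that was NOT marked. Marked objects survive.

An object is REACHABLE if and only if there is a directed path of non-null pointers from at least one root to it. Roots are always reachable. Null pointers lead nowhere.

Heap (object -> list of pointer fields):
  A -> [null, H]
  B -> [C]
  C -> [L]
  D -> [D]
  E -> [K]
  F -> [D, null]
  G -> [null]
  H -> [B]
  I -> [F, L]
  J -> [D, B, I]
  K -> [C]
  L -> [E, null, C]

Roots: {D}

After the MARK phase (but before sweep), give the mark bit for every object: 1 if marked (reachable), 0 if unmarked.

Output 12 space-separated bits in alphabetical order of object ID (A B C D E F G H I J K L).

Answer: 0 0 0 1 0 0 0 0 0 0 0 0

Derivation:
Roots: D
Mark D: refs=D, marked=D
Unmarked (collected): A B C E F G H I J K L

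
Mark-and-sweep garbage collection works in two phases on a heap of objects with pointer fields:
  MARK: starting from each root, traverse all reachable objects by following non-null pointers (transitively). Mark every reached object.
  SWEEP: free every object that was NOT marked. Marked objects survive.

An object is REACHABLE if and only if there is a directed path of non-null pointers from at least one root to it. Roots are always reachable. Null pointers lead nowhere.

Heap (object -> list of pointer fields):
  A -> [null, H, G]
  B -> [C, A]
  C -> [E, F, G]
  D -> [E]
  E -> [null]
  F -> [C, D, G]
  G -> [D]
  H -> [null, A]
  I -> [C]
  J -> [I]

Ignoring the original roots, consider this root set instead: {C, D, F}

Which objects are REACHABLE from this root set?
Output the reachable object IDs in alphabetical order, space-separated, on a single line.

Roots: C D F
Mark C: refs=E F G, marked=C
Mark D: refs=E, marked=C D
Mark F: refs=C D G, marked=C D F
Mark E: refs=null, marked=C D E F
Mark G: refs=D, marked=C D E F G
Unmarked (collected): A B H I J

Answer: C D E F G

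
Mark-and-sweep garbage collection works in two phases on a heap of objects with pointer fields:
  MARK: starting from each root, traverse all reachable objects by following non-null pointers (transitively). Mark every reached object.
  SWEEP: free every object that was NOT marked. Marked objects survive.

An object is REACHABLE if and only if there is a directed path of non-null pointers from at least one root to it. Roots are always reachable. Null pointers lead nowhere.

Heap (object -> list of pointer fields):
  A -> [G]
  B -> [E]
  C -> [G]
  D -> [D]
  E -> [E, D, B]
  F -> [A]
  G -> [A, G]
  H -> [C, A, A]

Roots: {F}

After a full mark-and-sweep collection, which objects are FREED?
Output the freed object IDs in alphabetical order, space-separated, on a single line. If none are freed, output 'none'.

Answer: B C D E H

Derivation:
Roots: F
Mark F: refs=A, marked=F
Mark A: refs=G, marked=A F
Mark G: refs=A G, marked=A F G
Unmarked (collected): B C D E H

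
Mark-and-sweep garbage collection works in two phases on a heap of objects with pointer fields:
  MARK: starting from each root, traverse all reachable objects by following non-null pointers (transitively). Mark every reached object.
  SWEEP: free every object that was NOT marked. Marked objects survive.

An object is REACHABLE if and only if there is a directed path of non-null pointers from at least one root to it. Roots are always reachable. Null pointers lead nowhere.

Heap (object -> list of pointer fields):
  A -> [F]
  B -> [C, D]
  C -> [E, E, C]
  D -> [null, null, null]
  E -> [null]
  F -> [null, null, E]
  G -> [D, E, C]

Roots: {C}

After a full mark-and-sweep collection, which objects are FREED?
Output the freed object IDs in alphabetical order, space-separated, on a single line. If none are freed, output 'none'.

Roots: C
Mark C: refs=E E C, marked=C
Mark E: refs=null, marked=C E
Unmarked (collected): A B D F G

Answer: A B D F G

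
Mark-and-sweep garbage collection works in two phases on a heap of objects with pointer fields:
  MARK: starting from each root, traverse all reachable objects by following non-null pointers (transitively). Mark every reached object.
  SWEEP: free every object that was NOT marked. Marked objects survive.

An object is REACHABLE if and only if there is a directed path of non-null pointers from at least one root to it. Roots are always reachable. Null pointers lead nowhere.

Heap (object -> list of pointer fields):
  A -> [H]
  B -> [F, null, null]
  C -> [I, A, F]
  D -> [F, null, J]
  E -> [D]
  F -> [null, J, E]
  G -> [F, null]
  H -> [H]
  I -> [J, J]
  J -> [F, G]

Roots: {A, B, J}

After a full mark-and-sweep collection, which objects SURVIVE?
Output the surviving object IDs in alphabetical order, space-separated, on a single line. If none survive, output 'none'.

Answer: A B D E F G H J

Derivation:
Roots: A B J
Mark A: refs=H, marked=A
Mark B: refs=F null null, marked=A B
Mark J: refs=F G, marked=A B J
Mark H: refs=H, marked=A B H J
Mark F: refs=null J E, marked=A B F H J
Mark G: refs=F null, marked=A B F G H J
Mark E: refs=D, marked=A B E F G H J
Mark D: refs=F null J, marked=A B D E F G H J
Unmarked (collected): C I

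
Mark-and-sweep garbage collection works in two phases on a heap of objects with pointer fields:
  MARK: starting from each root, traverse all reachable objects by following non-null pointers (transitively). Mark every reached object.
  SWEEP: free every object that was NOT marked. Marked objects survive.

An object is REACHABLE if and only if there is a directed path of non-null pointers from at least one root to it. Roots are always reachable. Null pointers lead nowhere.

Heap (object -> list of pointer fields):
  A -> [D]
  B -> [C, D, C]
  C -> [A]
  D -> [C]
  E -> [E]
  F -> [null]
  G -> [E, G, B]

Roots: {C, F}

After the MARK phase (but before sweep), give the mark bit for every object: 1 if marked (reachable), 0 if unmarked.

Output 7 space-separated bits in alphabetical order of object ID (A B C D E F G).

Roots: C F
Mark C: refs=A, marked=C
Mark F: refs=null, marked=C F
Mark A: refs=D, marked=A C F
Mark D: refs=C, marked=A C D F
Unmarked (collected): B E G

Answer: 1 0 1 1 0 1 0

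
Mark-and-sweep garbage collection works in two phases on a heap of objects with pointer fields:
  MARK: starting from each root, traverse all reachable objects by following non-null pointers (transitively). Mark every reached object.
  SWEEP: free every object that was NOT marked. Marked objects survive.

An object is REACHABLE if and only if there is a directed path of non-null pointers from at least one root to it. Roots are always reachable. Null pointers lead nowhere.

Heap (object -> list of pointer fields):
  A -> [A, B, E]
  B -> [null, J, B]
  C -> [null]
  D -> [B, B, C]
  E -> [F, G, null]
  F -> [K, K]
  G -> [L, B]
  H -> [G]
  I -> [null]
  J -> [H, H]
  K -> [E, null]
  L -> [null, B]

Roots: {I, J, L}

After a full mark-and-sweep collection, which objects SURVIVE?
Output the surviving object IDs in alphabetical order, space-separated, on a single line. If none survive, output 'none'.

Answer: B G H I J L

Derivation:
Roots: I J L
Mark I: refs=null, marked=I
Mark J: refs=H H, marked=I J
Mark L: refs=null B, marked=I J L
Mark H: refs=G, marked=H I J L
Mark B: refs=null J B, marked=B H I J L
Mark G: refs=L B, marked=B G H I J L
Unmarked (collected): A C D E F K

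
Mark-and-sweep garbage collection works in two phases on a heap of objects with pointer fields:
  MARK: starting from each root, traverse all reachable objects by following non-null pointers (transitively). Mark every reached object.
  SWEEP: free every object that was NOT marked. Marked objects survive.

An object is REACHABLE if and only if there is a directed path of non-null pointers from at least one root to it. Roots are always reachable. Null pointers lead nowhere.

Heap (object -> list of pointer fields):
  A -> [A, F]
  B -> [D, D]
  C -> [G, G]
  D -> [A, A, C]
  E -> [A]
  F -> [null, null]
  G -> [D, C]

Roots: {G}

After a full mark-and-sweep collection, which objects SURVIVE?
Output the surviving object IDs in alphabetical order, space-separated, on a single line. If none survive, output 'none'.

Answer: A C D F G

Derivation:
Roots: G
Mark G: refs=D C, marked=G
Mark D: refs=A A C, marked=D G
Mark C: refs=G G, marked=C D G
Mark A: refs=A F, marked=A C D G
Mark F: refs=null null, marked=A C D F G
Unmarked (collected): B E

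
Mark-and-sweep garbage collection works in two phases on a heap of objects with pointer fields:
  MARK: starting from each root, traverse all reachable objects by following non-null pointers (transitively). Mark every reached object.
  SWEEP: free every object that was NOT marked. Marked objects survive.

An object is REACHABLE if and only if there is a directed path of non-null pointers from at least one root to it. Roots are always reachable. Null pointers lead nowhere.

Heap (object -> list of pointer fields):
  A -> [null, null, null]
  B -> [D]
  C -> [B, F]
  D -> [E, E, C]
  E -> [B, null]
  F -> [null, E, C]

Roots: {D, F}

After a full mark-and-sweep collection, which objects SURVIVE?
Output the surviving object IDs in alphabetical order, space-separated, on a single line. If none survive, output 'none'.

Answer: B C D E F

Derivation:
Roots: D F
Mark D: refs=E E C, marked=D
Mark F: refs=null E C, marked=D F
Mark E: refs=B null, marked=D E F
Mark C: refs=B F, marked=C D E F
Mark B: refs=D, marked=B C D E F
Unmarked (collected): A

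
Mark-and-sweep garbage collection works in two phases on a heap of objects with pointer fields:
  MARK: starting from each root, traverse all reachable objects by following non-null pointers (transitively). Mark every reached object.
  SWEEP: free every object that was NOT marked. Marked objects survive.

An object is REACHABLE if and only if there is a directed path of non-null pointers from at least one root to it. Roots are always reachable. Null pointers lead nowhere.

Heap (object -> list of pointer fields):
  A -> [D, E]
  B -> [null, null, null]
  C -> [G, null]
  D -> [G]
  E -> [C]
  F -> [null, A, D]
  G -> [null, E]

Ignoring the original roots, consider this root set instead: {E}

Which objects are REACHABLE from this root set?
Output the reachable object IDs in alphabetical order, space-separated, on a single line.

Roots: E
Mark E: refs=C, marked=E
Mark C: refs=G null, marked=C E
Mark G: refs=null E, marked=C E G
Unmarked (collected): A B D F

Answer: C E G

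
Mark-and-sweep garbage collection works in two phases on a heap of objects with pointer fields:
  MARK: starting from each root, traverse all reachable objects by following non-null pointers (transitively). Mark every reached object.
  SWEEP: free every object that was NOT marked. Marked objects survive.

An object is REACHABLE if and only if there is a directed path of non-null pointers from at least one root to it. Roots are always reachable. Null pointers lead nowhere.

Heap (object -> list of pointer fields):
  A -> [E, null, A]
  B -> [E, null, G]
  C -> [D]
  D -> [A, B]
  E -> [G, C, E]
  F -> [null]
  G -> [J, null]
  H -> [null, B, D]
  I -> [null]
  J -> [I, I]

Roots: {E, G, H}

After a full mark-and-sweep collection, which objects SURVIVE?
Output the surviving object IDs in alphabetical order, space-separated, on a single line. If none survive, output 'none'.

Answer: A B C D E G H I J

Derivation:
Roots: E G H
Mark E: refs=G C E, marked=E
Mark G: refs=J null, marked=E G
Mark H: refs=null B D, marked=E G H
Mark C: refs=D, marked=C E G H
Mark J: refs=I I, marked=C E G H J
Mark B: refs=E null G, marked=B C E G H J
Mark D: refs=A B, marked=B C D E G H J
Mark I: refs=null, marked=B C D E G H I J
Mark A: refs=E null A, marked=A B C D E G H I J
Unmarked (collected): F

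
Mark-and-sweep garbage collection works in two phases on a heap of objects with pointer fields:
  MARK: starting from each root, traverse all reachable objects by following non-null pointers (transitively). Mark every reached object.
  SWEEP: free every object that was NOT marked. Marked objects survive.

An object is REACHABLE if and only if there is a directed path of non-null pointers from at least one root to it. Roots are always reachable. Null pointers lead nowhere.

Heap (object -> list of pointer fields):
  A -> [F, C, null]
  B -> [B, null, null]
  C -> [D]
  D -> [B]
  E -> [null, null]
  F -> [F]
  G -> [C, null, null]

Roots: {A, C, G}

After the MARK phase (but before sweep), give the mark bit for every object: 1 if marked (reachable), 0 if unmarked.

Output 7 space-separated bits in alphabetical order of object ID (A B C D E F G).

Roots: A C G
Mark A: refs=F C null, marked=A
Mark C: refs=D, marked=A C
Mark G: refs=C null null, marked=A C G
Mark F: refs=F, marked=A C F G
Mark D: refs=B, marked=A C D F G
Mark B: refs=B null null, marked=A B C D F G
Unmarked (collected): E

Answer: 1 1 1 1 0 1 1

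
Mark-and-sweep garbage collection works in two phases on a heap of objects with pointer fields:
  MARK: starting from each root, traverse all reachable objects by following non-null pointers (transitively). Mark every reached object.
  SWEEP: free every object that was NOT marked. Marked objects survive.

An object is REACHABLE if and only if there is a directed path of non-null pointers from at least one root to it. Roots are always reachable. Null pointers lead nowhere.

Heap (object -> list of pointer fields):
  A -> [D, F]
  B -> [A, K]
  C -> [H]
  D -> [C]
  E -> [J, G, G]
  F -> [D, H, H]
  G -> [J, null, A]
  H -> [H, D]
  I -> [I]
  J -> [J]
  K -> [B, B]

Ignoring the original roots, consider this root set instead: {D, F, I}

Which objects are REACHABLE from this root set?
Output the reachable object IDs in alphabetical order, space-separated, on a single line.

Roots: D F I
Mark D: refs=C, marked=D
Mark F: refs=D H H, marked=D F
Mark I: refs=I, marked=D F I
Mark C: refs=H, marked=C D F I
Mark H: refs=H D, marked=C D F H I
Unmarked (collected): A B E G J K

Answer: C D F H I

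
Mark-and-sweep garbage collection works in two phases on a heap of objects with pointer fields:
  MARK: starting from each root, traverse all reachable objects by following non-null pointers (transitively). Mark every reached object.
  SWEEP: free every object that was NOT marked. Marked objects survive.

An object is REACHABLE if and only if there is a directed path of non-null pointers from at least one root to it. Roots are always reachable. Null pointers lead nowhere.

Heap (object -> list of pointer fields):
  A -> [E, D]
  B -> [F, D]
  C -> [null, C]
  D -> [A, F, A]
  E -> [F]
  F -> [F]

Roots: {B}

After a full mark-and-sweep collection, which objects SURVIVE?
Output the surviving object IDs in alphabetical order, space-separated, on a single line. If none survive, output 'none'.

Roots: B
Mark B: refs=F D, marked=B
Mark F: refs=F, marked=B F
Mark D: refs=A F A, marked=B D F
Mark A: refs=E D, marked=A B D F
Mark E: refs=F, marked=A B D E F
Unmarked (collected): C

Answer: A B D E F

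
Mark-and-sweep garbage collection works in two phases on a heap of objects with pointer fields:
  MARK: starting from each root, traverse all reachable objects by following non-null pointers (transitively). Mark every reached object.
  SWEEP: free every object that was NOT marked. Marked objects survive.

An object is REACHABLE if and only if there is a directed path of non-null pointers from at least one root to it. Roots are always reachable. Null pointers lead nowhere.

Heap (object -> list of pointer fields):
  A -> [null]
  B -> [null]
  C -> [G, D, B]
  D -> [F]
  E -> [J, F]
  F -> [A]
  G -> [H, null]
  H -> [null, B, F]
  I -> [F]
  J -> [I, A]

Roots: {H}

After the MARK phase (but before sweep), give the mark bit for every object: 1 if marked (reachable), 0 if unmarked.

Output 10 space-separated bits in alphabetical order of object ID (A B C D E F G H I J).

Answer: 1 1 0 0 0 1 0 1 0 0

Derivation:
Roots: H
Mark H: refs=null B F, marked=H
Mark B: refs=null, marked=B H
Mark F: refs=A, marked=B F H
Mark A: refs=null, marked=A B F H
Unmarked (collected): C D E G I J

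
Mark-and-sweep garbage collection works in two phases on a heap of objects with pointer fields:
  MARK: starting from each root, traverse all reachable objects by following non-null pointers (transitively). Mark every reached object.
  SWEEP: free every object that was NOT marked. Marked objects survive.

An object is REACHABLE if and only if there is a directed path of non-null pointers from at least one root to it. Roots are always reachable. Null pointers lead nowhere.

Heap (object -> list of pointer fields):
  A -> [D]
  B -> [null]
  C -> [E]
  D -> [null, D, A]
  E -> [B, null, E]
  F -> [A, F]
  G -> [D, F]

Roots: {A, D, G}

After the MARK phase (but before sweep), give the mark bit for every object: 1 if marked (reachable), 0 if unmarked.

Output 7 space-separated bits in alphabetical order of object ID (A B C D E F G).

Roots: A D G
Mark A: refs=D, marked=A
Mark D: refs=null D A, marked=A D
Mark G: refs=D F, marked=A D G
Mark F: refs=A F, marked=A D F G
Unmarked (collected): B C E

Answer: 1 0 0 1 0 1 1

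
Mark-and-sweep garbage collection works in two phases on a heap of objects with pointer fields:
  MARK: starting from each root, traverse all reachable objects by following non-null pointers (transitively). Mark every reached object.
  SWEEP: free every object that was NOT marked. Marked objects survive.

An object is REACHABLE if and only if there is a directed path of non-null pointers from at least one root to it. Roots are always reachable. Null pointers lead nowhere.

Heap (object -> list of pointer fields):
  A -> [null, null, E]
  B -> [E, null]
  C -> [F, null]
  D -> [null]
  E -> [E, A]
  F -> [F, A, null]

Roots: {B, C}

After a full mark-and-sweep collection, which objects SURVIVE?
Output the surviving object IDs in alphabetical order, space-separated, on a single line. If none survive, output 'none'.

Answer: A B C E F

Derivation:
Roots: B C
Mark B: refs=E null, marked=B
Mark C: refs=F null, marked=B C
Mark E: refs=E A, marked=B C E
Mark F: refs=F A null, marked=B C E F
Mark A: refs=null null E, marked=A B C E F
Unmarked (collected): D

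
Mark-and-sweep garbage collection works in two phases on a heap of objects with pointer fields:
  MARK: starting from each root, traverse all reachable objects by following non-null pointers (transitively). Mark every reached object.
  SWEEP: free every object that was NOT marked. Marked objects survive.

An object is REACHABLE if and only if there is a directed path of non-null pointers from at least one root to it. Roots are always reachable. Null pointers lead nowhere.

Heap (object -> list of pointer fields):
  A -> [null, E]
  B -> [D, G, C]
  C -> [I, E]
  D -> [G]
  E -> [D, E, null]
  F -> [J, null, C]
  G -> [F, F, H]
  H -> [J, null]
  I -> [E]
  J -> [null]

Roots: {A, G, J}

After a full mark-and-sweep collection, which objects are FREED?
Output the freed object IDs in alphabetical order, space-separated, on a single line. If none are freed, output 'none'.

Answer: B

Derivation:
Roots: A G J
Mark A: refs=null E, marked=A
Mark G: refs=F F H, marked=A G
Mark J: refs=null, marked=A G J
Mark E: refs=D E null, marked=A E G J
Mark F: refs=J null C, marked=A E F G J
Mark H: refs=J null, marked=A E F G H J
Mark D: refs=G, marked=A D E F G H J
Mark C: refs=I E, marked=A C D E F G H J
Mark I: refs=E, marked=A C D E F G H I J
Unmarked (collected): B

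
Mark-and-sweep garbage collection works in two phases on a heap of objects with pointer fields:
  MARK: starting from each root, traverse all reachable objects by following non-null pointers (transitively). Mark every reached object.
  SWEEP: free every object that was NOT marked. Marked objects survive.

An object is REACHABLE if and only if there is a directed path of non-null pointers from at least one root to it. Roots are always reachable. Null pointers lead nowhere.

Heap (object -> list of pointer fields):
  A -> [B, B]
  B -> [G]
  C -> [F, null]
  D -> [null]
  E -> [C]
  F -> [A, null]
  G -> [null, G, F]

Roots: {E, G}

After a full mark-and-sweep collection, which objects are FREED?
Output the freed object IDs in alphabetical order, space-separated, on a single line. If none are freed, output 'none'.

Roots: E G
Mark E: refs=C, marked=E
Mark G: refs=null G F, marked=E G
Mark C: refs=F null, marked=C E G
Mark F: refs=A null, marked=C E F G
Mark A: refs=B B, marked=A C E F G
Mark B: refs=G, marked=A B C E F G
Unmarked (collected): D

Answer: D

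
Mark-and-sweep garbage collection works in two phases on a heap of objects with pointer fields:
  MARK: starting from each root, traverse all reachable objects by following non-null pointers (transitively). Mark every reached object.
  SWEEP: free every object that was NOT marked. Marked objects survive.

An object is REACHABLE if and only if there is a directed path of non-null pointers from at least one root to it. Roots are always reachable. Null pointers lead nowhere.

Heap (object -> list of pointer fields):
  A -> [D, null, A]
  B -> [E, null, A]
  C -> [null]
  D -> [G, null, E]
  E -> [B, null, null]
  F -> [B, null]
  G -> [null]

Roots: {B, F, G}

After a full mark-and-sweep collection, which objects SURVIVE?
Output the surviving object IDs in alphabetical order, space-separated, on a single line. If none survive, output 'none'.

Answer: A B D E F G

Derivation:
Roots: B F G
Mark B: refs=E null A, marked=B
Mark F: refs=B null, marked=B F
Mark G: refs=null, marked=B F G
Mark E: refs=B null null, marked=B E F G
Mark A: refs=D null A, marked=A B E F G
Mark D: refs=G null E, marked=A B D E F G
Unmarked (collected): C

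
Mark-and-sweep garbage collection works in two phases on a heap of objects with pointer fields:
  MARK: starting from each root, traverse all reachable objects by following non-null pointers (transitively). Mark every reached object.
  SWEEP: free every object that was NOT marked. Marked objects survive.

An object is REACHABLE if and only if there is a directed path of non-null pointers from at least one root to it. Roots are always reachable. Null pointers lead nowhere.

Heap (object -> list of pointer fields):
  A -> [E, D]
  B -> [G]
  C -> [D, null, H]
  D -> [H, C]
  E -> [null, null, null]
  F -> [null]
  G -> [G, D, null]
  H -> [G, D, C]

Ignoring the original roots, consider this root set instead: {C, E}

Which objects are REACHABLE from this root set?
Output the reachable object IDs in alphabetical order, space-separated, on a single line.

Answer: C D E G H

Derivation:
Roots: C E
Mark C: refs=D null H, marked=C
Mark E: refs=null null null, marked=C E
Mark D: refs=H C, marked=C D E
Mark H: refs=G D C, marked=C D E H
Mark G: refs=G D null, marked=C D E G H
Unmarked (collected): A B F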